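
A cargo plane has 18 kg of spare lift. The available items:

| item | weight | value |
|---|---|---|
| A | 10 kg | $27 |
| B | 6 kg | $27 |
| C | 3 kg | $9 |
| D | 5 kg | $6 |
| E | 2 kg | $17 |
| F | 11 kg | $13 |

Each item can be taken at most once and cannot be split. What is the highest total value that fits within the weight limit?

$71

Check high-value combinations within 18 kg:
- A+B+E: weight 10+6+2=18, value 27+27+17=71
- B+C+D+E: weight 6+3+5+2=16, value 27+9+6+17=59
- A+B: weight 10+6=16, value 27+27=54
- B+C+E: weight 6+3+2=11, value 27+9+17=53
- A+C+E: weight 10+3+2=15, value 27+9+17=53
Best: $71.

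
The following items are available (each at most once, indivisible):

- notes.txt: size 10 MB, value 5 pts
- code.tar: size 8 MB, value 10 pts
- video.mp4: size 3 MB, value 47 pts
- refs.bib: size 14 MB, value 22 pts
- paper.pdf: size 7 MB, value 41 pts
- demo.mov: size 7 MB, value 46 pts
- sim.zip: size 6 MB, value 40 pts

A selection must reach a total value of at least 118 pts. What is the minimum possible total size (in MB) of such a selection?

16

Subsets with value ≥ 118, sorted by total size:
- video.mp4+demo.mov+sim.zip: size 16, value 133
- video.mp4+paper.pdf+sim.zip: size 16, value 128
- video.mp4+paper.pdf+demo.mov: size 17, value 134
- paper.pdf+demo.mov+sim.zip: size 20, value 127
Minimum size: 16 MB.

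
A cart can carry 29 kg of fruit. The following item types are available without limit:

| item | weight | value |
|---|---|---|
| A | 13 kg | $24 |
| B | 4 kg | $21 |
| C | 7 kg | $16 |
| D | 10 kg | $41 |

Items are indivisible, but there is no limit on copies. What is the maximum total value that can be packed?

$147

Best value-per-unit is B at 21/4, and filling with it alone uses weight 7×4=28. No mix of the others beats 7×21 = 147.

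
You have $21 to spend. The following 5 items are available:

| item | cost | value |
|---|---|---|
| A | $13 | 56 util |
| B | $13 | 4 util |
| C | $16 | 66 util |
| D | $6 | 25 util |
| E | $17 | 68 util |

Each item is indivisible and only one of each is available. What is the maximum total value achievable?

81 util

This is a 0/1 knapsack; check combinations near the capacity.
- A+D: cost 13+6=19, value 56+25=81
- E: cost 17, value 68
- C: cost 16, value 66
Best: 81 util.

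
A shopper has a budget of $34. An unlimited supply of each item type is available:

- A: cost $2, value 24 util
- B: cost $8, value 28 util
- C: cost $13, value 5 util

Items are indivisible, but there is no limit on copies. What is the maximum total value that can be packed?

408 util

Best value-per-unit is A at 24/2, and filling with it alone uses cost 17×2=34. No mix of the others beats 17×24 = 408.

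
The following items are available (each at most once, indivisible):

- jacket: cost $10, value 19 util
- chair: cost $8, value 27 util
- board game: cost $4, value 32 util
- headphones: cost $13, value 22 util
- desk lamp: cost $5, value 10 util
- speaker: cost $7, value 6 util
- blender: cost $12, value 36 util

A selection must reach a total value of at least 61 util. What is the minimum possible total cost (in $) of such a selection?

Subsets with value ≥ 61, sorted by total cost:
- board game+blender: cost 16, value 68
- chair+board game+desk lamp: cost 17, value 69
- chair+board game+speaker: cost 19, value 65
- jacket+board game+desk lamp: cost 19, value 61
Minimum cost: 16 $.

16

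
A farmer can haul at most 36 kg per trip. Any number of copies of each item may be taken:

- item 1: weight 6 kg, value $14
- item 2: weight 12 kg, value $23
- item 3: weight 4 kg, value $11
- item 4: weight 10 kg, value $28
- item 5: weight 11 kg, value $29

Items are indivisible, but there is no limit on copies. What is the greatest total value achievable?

Best value-per-unit is item 4 at 28/10; filling with it alone gives 3×28 = 84.
Optimal mix: 4×item 3 + 2×item 4 → weight 36, value 100.

$100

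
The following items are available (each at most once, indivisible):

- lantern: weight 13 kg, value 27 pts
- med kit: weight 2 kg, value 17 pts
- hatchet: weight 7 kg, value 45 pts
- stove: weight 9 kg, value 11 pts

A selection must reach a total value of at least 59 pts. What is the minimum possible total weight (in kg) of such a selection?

Subsets with value ≥ 59, sorted by total weight:
- med kit+hatchet: weight 9, value 62
- med kit+hatchet+stove: weight 18, value 73
Minimum weight: 9 kg.

9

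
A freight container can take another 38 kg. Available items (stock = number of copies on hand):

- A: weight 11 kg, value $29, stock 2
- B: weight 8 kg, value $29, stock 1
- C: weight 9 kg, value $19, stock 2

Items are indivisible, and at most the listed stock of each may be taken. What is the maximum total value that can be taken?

$96

Best selections within weight 38 and stock limits:
- 1×A + 1×B + 2×C: weight 37, value 96
- 2×A + 1×B: weight 30, value 87
- 1×A + 1×B + 1×C: weight 28, value 77
- 2×A + 1×C: weight 31, value 77
Best: $96.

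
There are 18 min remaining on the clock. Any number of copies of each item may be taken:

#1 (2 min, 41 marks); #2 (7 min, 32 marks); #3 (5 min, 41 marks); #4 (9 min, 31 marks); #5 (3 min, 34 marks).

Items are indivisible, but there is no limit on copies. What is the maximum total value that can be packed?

369 marks

Best value-per-unit is #1 at 41/2, and filling with it alone uses time 9×2=18. No mix of the others beats 9×41 = 369.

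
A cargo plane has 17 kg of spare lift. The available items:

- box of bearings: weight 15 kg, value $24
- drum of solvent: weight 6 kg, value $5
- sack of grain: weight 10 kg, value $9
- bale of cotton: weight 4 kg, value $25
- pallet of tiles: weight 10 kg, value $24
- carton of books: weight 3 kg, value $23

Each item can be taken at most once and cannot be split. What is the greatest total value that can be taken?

$72

Check high-value combinations within 17 kg:
- bale of cotton+pallet of tiles+carton of books: weight 4+10+3=17, value 25+24+23=72
- sack of grain+bale of cotton+carton of books: weight 10+4+3=17, value 9+25+23=57
- drum of solvent+bale of cotton+carton of books: weight 6+4+3=13, value 5+25+23=53
Best: $72.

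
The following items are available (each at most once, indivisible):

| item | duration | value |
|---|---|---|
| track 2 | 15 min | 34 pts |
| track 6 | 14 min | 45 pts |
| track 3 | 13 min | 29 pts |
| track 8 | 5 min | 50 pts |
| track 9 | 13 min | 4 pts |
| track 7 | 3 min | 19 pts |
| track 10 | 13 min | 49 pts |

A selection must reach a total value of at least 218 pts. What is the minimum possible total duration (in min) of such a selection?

63

Subsets with value ≥ 218, sorted by total duration:
- track 2+track 6+track 3+track 8+track 7+track 10: duration 63, value 226
- track 2+track 6+track 3+track 8+track 9+track 7+track 10: duration 76, value 230
Minimum duration: 63 min.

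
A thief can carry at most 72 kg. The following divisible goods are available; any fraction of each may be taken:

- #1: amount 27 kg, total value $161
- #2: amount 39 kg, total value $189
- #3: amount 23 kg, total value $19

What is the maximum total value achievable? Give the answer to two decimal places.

Take in order of value per unit:
- #1 (161/27 per unit): all 27 → value 161, running total 161.00
- #2 (189/39 per unit): all 39 → value 189, running total 350.00
- #3 (19/23 per unit): 6 of 23 → value 6×19/23 = 4.9565, running total 354.96
Total 354.96.

354.96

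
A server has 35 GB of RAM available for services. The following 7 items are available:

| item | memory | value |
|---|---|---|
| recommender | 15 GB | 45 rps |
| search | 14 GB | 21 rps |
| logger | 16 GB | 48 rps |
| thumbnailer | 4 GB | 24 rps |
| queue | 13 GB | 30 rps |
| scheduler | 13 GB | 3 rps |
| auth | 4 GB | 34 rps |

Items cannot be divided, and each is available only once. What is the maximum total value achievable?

This is a 0/1 knapsack; check combinations near the capacity.
- recommender+logger+auth: memory 15+16+4=35, value 45+48+34=127
- recommender+logger+thumbnailer: memory 15+16+4=35, value 45+48+24=117
- logger+queue+auth: memory 16+13+4=33, value 48+30+34=112
- recommender+queue+auth: memory 15+13+4=32, value 45+30+34=109
- search+thumbnailer+queue+auth: memory 14+4+13+4=35, value 21+24+30+34=109
Best: 127 rps.

127 rps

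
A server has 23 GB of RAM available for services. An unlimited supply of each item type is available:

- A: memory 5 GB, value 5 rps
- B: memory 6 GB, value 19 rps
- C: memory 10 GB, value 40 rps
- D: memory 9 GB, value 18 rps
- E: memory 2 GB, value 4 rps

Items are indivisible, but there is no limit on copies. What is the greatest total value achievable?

Best value-per-unit is C at 40/10; filling with it alone gives 2×40 = 80.
Optimal mix: 2×C + 1×E → memory 22, value 84.

84 rps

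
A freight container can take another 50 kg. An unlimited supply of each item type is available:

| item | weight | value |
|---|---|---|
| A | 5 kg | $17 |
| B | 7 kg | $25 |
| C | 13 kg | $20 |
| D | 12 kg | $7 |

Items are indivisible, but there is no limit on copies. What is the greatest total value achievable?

Best value-per-unit is B at 25/7; filling with it alone gives 7×25 = 175.
Optimal mix: 3×A + 5×B → weight 50, value 176.

$176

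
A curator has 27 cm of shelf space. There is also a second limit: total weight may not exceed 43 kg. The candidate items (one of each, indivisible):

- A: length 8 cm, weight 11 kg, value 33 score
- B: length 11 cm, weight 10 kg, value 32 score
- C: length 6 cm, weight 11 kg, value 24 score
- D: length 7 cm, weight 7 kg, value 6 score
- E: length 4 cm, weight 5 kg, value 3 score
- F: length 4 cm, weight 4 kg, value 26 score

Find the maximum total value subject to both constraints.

94 score

Feasible sets respecting both limits:
- A+B+E+F: length 27, weight 30, value 94
- A+B+F: length 23, weight 25, value 91
- A+B+C: length 25, weight 32, value 89
Best: 94 score.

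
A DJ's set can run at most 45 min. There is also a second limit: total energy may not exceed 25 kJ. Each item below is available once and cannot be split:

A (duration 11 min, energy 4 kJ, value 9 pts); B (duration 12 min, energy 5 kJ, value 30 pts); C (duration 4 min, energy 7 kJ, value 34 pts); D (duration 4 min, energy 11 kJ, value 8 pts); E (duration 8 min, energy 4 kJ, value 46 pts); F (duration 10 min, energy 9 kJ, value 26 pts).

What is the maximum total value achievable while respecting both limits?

Feasible sets respecting both limits:
- B+C+E+F: duration 34, energy 25, value 136
- A+B+C+E: duration 35, energy 20, value 119
- A+C+E+F: duration 33, energy 24, value 115
Best: 136 pts.

136 pts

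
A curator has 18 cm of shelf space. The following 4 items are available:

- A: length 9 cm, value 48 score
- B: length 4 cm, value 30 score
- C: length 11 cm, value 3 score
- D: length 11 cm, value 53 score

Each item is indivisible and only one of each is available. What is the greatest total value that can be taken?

Check high-value combinations within 18 cm:
- B+D: length 4+11=15, value 30+53=83
- A+B: length 9+4=13, value 48+30=78
- D: length 11, value 53
- A: length 9, value 48
- B+C: length 4+11=15, value 30+3=33
Best: 83 score.

83 score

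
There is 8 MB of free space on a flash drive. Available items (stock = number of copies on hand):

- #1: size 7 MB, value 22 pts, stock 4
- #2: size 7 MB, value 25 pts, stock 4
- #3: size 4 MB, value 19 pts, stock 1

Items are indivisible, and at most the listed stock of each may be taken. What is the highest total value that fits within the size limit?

25 pts

Best selections within size 8 and stock limits:
- 1×#2: size 7, value 25
- 1×#1: size 7, value 22
Best: 25 pts.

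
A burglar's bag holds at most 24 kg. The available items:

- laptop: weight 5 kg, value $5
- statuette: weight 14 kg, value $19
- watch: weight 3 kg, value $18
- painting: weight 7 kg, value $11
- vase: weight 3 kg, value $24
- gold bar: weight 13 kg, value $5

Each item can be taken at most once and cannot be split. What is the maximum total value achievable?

Check high-value combinations within 24 kg:
- statuette+watch+vase: weight 14+3+3=20, value 19+18+24=61
- laptop+watch+painting+vase: weight 5+3+7+3=18, value 5+18+11+24=58
- statuette+painting+vase: weight 14+7+3=24, value 19+11+24=54
Best: $61.

$61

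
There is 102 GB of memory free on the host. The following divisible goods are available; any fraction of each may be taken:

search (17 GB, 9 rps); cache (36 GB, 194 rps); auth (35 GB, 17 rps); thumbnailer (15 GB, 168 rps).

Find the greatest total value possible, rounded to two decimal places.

Take in order of value per unit:
- thumbnailer (168/15 per unit): all 15 → value 168, running total 168.00
- cache (194/36 per unit): all 36 → value 194, running total 362.00
- search (9/17 per unit): all 17 → value 9, running total 371.00
- auth (17/35 per unit): 34 of 35 → value 34×17/35 = 16.5143, running total 387.51
Total 387.51.

387.51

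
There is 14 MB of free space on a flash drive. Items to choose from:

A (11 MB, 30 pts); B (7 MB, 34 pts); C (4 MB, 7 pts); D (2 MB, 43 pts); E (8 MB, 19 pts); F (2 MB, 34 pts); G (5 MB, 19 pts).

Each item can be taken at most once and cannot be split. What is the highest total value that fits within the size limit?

This is a 0/1 knapsack; check combinations near the capacity.
- B+D+F: size 7+2+2=11, value 34+43+34=111
- C+D+F+G: size 4+2+2+5=13, value 7+43+34+19=103
- D+F+G: size 2+2+5=9, value 43+34+19=96
- D+E+F: size 2+8+2=12, value 43+19+34=96
- B+D+G: size 7+2+5=14, value 34+43+19=96
Best: 111 pts.

111 pts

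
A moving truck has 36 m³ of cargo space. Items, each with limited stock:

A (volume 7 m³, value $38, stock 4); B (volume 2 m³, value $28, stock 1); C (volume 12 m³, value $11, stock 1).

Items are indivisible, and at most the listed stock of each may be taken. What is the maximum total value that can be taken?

Best selections within volume 36 and stock limits:
- 4×A + 1×B: volume 30, value 180
- 3×A + 1×B + 1×C: volume 35, value 153
Best: $180.

$180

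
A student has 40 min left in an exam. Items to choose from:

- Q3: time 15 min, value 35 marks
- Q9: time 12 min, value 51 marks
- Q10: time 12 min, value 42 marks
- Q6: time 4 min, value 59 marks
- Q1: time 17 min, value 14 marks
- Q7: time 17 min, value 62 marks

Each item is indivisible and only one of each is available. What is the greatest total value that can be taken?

172 marks

Check high-value combinations within 40 min:
- Q9+Q6+Q7: time 12+4+17=33, value 51+59+62=172
- Q10+Q6+Q7: time 12+4+17=33, value 42+59+62=163
- Q3+Q6+Q7: time 15+4+17=36, value 35+59+62=156
- Q9+Q10+Q6: time 12+12+4=28, value 51+42+59=152
- Q3+Q9+Q6: time 15+12+4=31, value 35+51+59=145
Best: 172 marks.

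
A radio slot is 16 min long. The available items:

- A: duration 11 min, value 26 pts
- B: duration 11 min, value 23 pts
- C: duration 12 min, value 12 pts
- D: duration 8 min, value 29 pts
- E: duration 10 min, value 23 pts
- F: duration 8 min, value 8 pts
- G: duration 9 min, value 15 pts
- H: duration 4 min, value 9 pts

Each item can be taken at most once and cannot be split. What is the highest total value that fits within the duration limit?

Check high-value combinations within 16 min:
- D+H: duration 8+4=12, value 29+9=38
- D+F: duration 8+8=16, value 29+8=37
- A+H: duration 11+4=15, value 26+9=35
Best: 38 pts.

38 pts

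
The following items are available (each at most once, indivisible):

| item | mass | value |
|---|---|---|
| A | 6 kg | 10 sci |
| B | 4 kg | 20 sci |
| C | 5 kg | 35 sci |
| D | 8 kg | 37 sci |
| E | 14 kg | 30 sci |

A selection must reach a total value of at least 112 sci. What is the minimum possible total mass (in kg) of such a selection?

Subsets with value ≥ 112, sorted by total mass:
- B+C+D+E: mass 31, value 122
- A+C+D+E: mass 33, value 112
Minimum mass: 31 kg.

31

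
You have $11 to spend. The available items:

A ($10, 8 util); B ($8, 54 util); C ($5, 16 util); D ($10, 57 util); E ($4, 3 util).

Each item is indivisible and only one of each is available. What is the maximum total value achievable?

Check high-value combinations within $11:
- D: cost 10, value 57
- B: cost 8, value 54
- C+E: cost 5+4=9, value 16+3=19
- C: cost 5, value 16
Best: 57 util.

57 util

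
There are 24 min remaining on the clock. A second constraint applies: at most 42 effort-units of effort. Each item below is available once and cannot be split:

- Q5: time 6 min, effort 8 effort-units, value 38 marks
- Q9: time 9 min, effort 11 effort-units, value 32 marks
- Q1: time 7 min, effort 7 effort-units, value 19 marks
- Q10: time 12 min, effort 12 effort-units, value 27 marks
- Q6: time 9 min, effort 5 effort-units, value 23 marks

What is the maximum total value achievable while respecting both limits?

Feasible sets respecting both limits:
- Q5+Q9+Q6: time 24, effort 24, value 93
- Q5+Q9+Q1: time 22, effort 26, value 89
- Q5+Q1+Q6: time 22, effort 20, value 80
- Q5+Q9: time 15, effort 19, value 70
Best: 93 marks.

93 marks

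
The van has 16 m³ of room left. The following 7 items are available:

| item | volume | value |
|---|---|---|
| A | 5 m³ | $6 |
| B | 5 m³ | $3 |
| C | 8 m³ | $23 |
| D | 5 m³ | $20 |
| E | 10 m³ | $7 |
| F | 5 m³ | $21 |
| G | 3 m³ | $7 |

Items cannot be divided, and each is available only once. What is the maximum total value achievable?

Check high-value combinations within 16 m³:
- C+F+G: volume 8+5+3=16, value 23+21+7=51
- C+D+G: volume 8+5+3=16, value 23+20+7=50
- D+F+G: volume 5+5+3=13, value 20+21+7=48
Best: $51.

$51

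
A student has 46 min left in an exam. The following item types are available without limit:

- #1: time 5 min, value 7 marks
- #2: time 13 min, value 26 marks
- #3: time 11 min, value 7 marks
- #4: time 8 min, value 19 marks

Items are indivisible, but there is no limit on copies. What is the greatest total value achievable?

102 marks

Best value-per-unit is #4 at 19/8; filling with it alone gives 5×19 = 95.
Optimal mix: 1×#1 + 5×#4 → time 45, value 102.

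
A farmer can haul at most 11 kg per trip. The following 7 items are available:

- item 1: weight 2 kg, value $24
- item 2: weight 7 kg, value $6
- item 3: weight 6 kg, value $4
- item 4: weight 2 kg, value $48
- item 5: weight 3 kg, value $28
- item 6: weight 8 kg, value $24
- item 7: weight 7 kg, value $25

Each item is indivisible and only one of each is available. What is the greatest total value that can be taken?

This is a 0/1 knapsack; check combinations near the capacity.
- item 1+item 4+item 5: weight 2+2+3=7, value 24+48+28=100
- item 1+item 4+item 7: weight 2+2+7=11, value 24+48+25=97
- item 3+item 4+item 5: weight 6+2+3=11, value 4+48+28=80
- item 1+item 2+item 4: weight 2+7+2=11, value 24+6+48=78
Best: $100.

$100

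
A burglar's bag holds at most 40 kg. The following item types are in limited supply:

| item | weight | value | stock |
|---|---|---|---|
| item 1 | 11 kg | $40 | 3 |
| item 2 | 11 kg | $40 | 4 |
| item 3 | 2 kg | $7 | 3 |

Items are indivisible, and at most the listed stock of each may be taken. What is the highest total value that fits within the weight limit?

$141

Top feasible selections:
- 3×item 2 + 3×item 3: weight 39, value 141
- 1×item 1 + 2×item 2 + 3×item 3: weight 39, value 141
- 2×item 1 + 1×item 2 + 3×item 3: weight 39, value 141
Best: $141.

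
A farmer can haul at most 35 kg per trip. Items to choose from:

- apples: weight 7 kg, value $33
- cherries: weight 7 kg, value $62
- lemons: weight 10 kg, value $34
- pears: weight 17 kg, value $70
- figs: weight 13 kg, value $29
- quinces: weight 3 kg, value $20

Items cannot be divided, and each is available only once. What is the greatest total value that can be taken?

$185

This is a 0/1 knapsack; check combinations near the capacity.
- apples+cherries+pears+quinces: weight 7+7+17+3=34, value 33+62+70+20=185
- cherries+lemons+pears: weight 7+10+17=34, value 62+34+70=166
- apples+cherries+pears: weight 7+7+17=31, value 33+62+70=165
- cherries+pears+quinces: weight 7+17+3=27, value 62+70+20=152
- apples+cherries+lemons+quinces: weight 7+7+10+3=27, value 33+62+34+20=149
Best: $185.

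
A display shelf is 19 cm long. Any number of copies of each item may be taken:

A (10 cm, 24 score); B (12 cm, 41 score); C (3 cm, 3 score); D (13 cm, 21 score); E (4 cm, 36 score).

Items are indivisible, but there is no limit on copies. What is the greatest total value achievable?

Best value-per-unit is E at 36/4; filling with it alone gives 4×36 = 144.
Optimal mix: 1×C + 4×E → length 19, value 147.

147 score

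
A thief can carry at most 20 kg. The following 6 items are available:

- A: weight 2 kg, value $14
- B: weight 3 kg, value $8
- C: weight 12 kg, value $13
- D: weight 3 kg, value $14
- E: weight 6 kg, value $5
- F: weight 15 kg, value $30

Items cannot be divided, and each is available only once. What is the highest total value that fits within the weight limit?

This is a 0/1 knapsack; check combinations near the capacity.
- A+D+F: weight 2+3+15=20, value 14+14+30=58
- A+B+F: weight 2+3+15=20, value 14+8+30=52
- A+B+C+D: weight 2+3+12+3=20, value 14+8+13+14=49
- A+F: weight 2+15=17, value 14+30=44
- D+F: weight 3+15=18, value 14+30=44
Best: $58.

$58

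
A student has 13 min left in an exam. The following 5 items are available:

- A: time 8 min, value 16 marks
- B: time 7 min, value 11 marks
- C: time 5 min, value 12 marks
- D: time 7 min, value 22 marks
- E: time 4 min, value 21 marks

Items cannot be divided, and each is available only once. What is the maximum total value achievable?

43 marks

Check high-value combinations within 13 min:
- D+E: time 7+4=11, value 22+21=43
- A+E: time 8+4=12, value 16+21=37
- C+D: time 5+7=12, value 12+22=34
- C+E: time 5+4=9, value 12+21=33
- B+E: time 7+4=11, value 11+21=32
Best: 43 marks.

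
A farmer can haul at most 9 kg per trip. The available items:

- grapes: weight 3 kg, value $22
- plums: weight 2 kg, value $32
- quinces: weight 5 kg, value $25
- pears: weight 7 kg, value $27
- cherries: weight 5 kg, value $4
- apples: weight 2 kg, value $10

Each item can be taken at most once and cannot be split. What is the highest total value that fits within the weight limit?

Check high-value combinations within 9 kg:
- plums+quinces+apples: weight 2+5+2=9, value 32+25+10=67
- grapes+plums+apples: weight 3+2+2=7, value 22+32+10=64
- plums+pears: weight 2+7=9, value 32+27=59
- plums+quinces: weight 2+5=7, value 32+25=57
- grapes+plums: weight 3+2=5, value 22+32=54
Best: $67.

$67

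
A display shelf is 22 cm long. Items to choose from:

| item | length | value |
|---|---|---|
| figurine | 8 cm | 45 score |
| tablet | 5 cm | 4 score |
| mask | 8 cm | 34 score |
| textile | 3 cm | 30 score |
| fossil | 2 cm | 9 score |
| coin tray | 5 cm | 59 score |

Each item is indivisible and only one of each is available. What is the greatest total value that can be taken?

143 score

This is a 0/1 knapsack; check combinations near the capacity.
- figurine+textile+fossil+coin tray: length 8+3+2+5=18, value 45+30+9+59=143
- figurine+mask+coin tray: length 8+8+5=21, value 45+34+59=138
- figurine+tablet+textile+coin tray: length 8+5+3+5=21, value 45+4+30+59=138
- figurine+textile+coin tray: length 8+3+5=16, value 45+30+59=134
Best: 143 score.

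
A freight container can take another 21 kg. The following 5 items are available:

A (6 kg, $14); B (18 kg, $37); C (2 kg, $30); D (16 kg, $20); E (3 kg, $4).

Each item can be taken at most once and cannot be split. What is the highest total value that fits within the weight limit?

$67

Check high-value combinations within 21 kg:
- B+C: weight 18+2=20, value 37+30=67
- C+D+E: weight 2+16+3=21, value 30+20+4=54
- C+D: weight 2+16=18, value 30+20=50
Best: $67.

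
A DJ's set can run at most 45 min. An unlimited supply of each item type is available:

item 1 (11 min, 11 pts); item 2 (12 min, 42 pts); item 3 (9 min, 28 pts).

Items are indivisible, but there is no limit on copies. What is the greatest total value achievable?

Best value-per-unit is item 2 at 42/12; filling with it alone gives 3×42 = 126.
Optimal mix: 3×item 2 + 1×item 3 → duration 45, value 154.

154 pts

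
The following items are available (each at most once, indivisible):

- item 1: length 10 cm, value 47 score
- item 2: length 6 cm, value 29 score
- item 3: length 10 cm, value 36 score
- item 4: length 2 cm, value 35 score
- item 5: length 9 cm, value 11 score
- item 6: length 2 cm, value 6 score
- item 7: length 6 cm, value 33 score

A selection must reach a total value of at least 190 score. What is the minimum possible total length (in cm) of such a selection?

Subsets with value ≥ 190, sorted by total length:
- item 1+item 2+item 3+item 4+item 5+item 7: length 43, value 191
- item 1+item 2+item 3+item 4+item 5+item 6+item 7: length 45, value 197
Minimum length: 43 cm.

43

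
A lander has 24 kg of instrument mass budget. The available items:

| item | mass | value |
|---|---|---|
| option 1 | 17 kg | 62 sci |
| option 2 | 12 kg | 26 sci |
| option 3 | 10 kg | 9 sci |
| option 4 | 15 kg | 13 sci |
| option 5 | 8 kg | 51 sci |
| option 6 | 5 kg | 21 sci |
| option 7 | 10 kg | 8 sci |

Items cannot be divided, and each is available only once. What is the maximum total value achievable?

This is a 0/1 knapsack; check combinations near the capacity.
- option 1+option 6: mass 17+5=22, value 62+21=83
- option 3+option 5+option 6: mass 10+8+5=23, value 9+51+21=81
- option 5+option 6+option 7: mass 8+5+10=23, value 51+21+8=80
Best: 83 sci.

83 sci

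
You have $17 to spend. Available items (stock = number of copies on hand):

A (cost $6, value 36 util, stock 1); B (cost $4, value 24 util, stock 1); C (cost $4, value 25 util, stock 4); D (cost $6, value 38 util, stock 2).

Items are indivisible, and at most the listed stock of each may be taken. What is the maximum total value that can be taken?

101 util

Top feasible selections:
- 1×C + 2×D: cost 16, value 101
- 4×C: cost 16, value 100
Best: 101 util.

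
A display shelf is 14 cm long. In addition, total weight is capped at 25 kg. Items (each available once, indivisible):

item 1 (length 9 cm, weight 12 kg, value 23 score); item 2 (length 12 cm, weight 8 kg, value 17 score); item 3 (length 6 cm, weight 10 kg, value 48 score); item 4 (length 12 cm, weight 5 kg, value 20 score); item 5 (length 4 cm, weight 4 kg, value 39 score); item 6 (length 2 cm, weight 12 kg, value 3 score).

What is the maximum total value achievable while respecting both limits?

Feasible sets respecting both limits:
- item 3+item 5: length 10, weight 14, value 87
- item 1+item 5: length 13, weight 16, value 62
- item 3+item 6: length 8, weight 22, value 51
- item 3: length 6, weight 10, value 48
Best: 87 score.

87 score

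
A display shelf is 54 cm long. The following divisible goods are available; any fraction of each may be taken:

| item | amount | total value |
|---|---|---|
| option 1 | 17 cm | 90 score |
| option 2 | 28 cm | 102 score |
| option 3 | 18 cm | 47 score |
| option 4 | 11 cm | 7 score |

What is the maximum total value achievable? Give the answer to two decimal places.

Take in order of value per unit:
- option 1 (90/17 per unit): all 17 → value 90, running total 90.00
- option 2 (102/28 per unit): all 28 → value 102, running total 192.00
- option 3 (47/18 per unit): 9 of 18 → value 9×47/18 = 23.5000, running total 215.50
Total 215.50.

215.50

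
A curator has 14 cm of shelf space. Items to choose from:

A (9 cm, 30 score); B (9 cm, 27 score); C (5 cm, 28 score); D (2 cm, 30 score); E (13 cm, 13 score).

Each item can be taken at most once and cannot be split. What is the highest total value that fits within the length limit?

60 score

This is a 0/1 knapsack; check combinations near the capacity.
- A+D: length 9+2=11, value 30+30=60
- C+D: length 5+2=7, value 28+30=58
- A+C: length 9+5=14, value 30+28=58
Best: 60 score.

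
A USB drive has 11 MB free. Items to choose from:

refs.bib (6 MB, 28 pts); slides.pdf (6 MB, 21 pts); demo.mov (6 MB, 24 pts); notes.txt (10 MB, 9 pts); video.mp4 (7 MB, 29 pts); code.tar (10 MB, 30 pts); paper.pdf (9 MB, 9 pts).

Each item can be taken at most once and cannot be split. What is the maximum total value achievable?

30 pts

Check high-value combinations within 11 MB:
- code.tar: size 10, value 30
- video.mp4: size 7, value 29
- refs.bib: size 6, value 28
- demo.mov: size 6, value 24
Best: 30 pts.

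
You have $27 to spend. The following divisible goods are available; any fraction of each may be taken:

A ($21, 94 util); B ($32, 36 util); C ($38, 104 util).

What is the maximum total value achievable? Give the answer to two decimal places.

Take in order of value per unit:
- A (94/21 per unit): all 21 → value 94, running total 94.00
- C (104/38 per unit): 6 of 38 → value 6×104/38 = 16.4211, running total 110.42
Total 110.42.

110.42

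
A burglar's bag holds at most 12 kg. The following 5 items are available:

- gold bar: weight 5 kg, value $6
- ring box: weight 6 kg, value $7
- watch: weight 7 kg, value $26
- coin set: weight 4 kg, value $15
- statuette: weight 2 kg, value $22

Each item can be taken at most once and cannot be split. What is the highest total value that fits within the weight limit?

Check high-value combinations within 12 kg:
- watch+statuette: weight 7+2=9, value 26+22=48
- ring box+coin set+statuette: weight 6+4+2=12, value 7+15+22=44
- gold bar+coin set+statuette: weight 5+4+2=11, value 6+15+22=43
Best: $48.

$48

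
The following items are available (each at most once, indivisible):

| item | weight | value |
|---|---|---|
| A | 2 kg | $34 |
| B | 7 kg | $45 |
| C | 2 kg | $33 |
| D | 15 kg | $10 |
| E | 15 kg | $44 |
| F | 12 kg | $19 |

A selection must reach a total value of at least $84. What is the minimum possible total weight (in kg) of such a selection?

Subsets with value ≥ 84, sorted by total weight:
- A+B+C: weight 11, value 112
- A+C+F: weight 16, value 86
Minimum weight: 11 kg.

11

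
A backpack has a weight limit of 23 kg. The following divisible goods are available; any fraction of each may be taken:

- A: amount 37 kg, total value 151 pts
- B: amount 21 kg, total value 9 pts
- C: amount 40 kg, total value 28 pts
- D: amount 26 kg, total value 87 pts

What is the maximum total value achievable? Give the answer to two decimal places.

Take in order of value per unit:
- A (151/37 per unit): 23 of 37 → value 23×151/37 = 93.8649, running total 93.86
Total 93.86.

93.86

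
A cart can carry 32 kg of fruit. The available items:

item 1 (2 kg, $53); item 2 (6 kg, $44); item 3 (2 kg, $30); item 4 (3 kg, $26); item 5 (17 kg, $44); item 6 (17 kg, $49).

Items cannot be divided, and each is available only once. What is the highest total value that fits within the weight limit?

Check high-value combinations within 32 kg:
- item 1+item 2+item 3+item 4+item 6: weight 2+6+2+3+17=30, value 53+44+30+26+49=202
- item 1+item 2+item 3+item 4+item 5: weight 2+6+2+3+17=30, value 53+44+30+26+44=197
- item 1+item 2+item 3+item 6: weight 2+6+2+17=27, value 53+44+30+49=176
- item 1+item 2+item 4+item 6: weight 2+6+3+17=28, value 53+44+26+49=172
- item 1+item 2+item 3+item 5: weight 2+6+2+17=27, value 53+44+30+44=171
Best: $202.

$202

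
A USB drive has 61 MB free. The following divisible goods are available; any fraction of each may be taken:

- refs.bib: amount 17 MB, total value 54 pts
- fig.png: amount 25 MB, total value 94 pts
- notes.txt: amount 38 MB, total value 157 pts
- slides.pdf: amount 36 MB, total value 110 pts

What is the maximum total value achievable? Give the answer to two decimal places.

Take in order of value per unit:
- notes.txt (157/38 per unit): all 38 → value 157, running total 157.00
- fig.png (94/25 per unit): 23 of 25 → value 23×94/25 = 86.4800, running total 243.48
Total 243.48.

243.48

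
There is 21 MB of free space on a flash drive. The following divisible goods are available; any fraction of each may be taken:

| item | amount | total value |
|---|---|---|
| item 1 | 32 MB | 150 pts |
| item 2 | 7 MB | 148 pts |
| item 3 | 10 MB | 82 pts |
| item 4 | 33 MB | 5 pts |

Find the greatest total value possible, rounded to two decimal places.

248.75

Take in order of value per unit:
- item 2 (148/7 per unit): all 7 → value 148, running total 148.00
- item 3 (82/10 per unit): all 10 → value 82, running total 230.00
- item 1 (150/32 per unit): 4 of 32 → value 4×150/32 = 18.7500, running total 248.75
Total 248.75.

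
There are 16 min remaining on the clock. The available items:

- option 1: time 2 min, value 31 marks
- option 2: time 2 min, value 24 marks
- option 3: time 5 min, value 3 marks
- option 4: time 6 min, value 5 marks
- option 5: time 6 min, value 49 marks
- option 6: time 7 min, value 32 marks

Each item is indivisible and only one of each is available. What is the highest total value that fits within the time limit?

Check high-value combinations within 16 min:
- option 1+option 5+option 6: time 2+6+7=15, value 31+49+32=112
- option 1+option 2+option 4+option 5: time 2+2+6+6=16, value 31+24+5+49=109
- option 1+option 2+option 3+option 5: time 2+2+5+6=15, value 31+24+3+49=107
Best: 112 marks.

112 marks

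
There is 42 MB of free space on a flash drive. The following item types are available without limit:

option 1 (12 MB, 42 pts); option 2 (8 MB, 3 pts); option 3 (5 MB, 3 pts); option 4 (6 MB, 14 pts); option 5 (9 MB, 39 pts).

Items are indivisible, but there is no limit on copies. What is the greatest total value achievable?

170 pts

Best value-per-unit is option 5 at 39/9; filling with it alone gives 4×39 = 156.
Optimal mix: 1×option 4 + 4×option 5 → size 42, value 170.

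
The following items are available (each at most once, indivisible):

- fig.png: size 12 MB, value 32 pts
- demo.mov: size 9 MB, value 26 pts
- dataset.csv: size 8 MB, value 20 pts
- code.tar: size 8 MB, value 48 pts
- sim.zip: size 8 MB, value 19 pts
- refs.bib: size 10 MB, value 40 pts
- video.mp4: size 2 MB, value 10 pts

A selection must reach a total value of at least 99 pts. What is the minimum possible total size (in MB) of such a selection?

26

Subsets with value ≥ 99, sorted by total size:
- dataset.csv+code.tar+refs.bib: size 26, value 108
- code.tar+sim.zip+refs.bib: size 26, value 107
Minimum size: 26 MB.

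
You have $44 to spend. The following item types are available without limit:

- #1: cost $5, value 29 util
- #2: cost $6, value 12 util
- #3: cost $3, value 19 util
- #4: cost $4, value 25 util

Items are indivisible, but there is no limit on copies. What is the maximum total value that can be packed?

Best value-per-unit is #3 at 19/3; filling with it alone gives 14×19 = 266.
Optimal mix: 12×#3 + 2×#4 → cost 44, value 278.

278 util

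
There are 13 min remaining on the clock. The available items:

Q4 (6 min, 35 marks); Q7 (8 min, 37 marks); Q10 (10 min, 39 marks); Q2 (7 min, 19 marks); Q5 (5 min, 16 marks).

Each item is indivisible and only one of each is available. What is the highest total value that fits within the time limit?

54 marks

Check high-value combinations within 13 min:
- Q4+Q2: time 6+7=13, value 35+19=54
- Q7+Q5: time 8+5=13, value 37+16=53
- Q4+Q5: time 6+5=11, value 35+16=51
- Q10: time 10, value 39
Best: 54 marks.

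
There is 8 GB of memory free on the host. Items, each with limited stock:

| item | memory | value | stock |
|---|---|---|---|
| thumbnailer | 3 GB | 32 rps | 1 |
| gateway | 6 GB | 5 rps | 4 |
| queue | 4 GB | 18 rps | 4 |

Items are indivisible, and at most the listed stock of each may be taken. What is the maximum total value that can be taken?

Top feasible selections:
- 1×thumbnailer + 1×queue: memory 7, value 50
- 2×queue: memory 8, value 36
- 1×thumbnailer: memory 3, value 32
- 1×queue: memory 4, value 18
Best: 50 rps.

50 rps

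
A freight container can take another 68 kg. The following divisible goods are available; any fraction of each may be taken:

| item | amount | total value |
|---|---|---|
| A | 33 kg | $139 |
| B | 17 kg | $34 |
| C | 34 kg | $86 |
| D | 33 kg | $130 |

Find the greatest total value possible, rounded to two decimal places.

274.06

Take in order of value per unit:
- A (139/33 per unit): all 33 → value 139, running total 139.00
- D (130/33 per unit): all 33 → value 130, running total 269.00
- C (86/34 per unit): 2 of 34 → value 2×86/34 = 5.0588, running total 274.06
Total 274.06.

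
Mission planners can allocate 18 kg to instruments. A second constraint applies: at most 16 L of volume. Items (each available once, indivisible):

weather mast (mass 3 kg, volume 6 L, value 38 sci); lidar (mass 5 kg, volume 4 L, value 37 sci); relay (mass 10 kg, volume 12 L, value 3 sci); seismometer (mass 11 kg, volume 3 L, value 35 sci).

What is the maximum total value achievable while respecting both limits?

Feasible sets respecting both limits:
- weather mast+lidar: mass 8, volume 10, value 75
- weather mast+seismometer: mass 14, volume 9, value 73
- lidar+seismometer: mass 16, volume 7, value 72
Best: 75 sci.

75 sci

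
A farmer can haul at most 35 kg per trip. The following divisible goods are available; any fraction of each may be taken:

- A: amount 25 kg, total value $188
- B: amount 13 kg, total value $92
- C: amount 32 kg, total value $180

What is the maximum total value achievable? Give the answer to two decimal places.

Take in order of value per unit:
- A (188/25 per unit): all 25 → value 188, running total 188.00
- B (92/13 per unit): 10 of 13 → value 10×92/13 = 70.7692, running total 258.77
Total 258.77.

258.77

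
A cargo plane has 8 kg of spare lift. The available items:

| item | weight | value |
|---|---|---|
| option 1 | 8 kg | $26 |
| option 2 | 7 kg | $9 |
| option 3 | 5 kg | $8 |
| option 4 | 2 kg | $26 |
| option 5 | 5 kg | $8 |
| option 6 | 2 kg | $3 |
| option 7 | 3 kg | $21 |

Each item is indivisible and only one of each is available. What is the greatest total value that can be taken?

Check high-value combinations within 8 kg:
- option 4+option 6+option 7: weight 2+2+3=7, value 26+3+21=50
- option 4+option 7: weight 2+3=5, value 26+21=47
- option 3+option 4: weight 5+2=7, value 8+26=34
- option 4+option 5: weight 2+5=7, value 26+8=34
- option 4+option 6: weight 2+2=4, value 26+3=29
Best: $50.

$50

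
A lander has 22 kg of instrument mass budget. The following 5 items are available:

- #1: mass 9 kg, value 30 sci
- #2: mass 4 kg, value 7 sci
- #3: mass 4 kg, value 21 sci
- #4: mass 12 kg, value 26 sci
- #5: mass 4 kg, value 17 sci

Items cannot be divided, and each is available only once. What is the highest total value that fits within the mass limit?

75 sci

Check high-value combinations within 22 kg:
- #1+#2+#3+#5: mass 9+4+4+4=21, value 30+7+21+17=75
- #1+#3+#5: mass 9+4+4=17, value 30+21+17=68
- #3+#4+#5: mass 4+12+4=20, value 21+26+17=64
Best: 75 sci.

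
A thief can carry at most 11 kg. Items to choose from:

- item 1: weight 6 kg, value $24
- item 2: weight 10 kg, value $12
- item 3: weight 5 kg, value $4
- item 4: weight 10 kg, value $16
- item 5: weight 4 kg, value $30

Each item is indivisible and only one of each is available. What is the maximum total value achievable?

$54

Check high-value combinations within 11 kg:
- item 1+item 5: weight 6+4=10, value 24+30=54
- item 3+item 5: weight 5+4=9, value 4+30=34
- item 5: weight 4, value 30
- item 1+item 3: weight 6+5=11, value 24+4=28
- item 1: weight 6, value 24
Best: $54.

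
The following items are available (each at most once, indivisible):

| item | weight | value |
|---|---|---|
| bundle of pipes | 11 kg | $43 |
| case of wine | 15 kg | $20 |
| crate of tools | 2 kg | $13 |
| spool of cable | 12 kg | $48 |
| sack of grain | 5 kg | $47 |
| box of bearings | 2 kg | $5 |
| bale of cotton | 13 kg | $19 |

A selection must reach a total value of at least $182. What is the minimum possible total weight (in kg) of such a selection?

58

Subsets with value ≥ 182, sorted by total weight:
- bundle of pipes+case of wine+crate of tools+spool of cable+sack of grain+bale of cotton: weight 58, value 190
- bundle of pipes+case of wine+spool of cable+sack of grain+box of bearings+bale of cotton: weight 58, value 182
- bundle of pipes+case of wine+crate of tools+spool of cable+sack of grain+box of bearings+bale of cotton: weight 60, value 195
Minimum weight: 58 kg.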